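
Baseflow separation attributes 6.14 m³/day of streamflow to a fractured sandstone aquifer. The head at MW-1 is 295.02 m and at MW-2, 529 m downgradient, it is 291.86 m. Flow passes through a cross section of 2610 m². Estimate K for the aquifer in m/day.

0.394

Hydraulic gradient i = (295.02 − 291.86) / 529 = 3.16 / 529 = 0.005974.
From Q = K·A·i, K = Q / (A·i) = 6.14 / (2610 × 0.005974) = 0.3938 m/day.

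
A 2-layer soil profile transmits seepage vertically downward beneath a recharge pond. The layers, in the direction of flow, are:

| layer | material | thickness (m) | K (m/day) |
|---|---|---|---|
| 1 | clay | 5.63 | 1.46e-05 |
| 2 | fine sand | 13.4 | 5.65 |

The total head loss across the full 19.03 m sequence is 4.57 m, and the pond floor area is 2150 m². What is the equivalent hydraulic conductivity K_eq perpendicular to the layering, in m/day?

Flow is perpendicular to layering, so the layers act in series and the equivalent K is the thickness-weighted harmonic mean.
Total thickness L = 5.63 + 13.4 = 19.03 m.
Σ(b_i/K_i) = 5.63/1.46e-05 + 13.4/5.65 = 3.856e+05 d.
K_eq = L / Σ(b_i/K_i) = 19.03 / 3.856e+05 = 4.935e-05 m/day.

4.93e-05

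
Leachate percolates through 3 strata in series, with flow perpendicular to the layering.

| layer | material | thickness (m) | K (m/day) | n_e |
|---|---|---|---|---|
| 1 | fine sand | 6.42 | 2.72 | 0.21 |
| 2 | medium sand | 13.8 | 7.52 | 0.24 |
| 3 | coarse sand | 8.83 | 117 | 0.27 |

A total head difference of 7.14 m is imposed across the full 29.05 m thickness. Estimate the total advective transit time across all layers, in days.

With flow normal to the layers, continuity requires the same specific discharge q through every layer.
Σ(b_i/K_i) = 6.42/2.72 + 13.8/7.52 + 8.83/117 = 4.271 d.
q = Δh / Σ(b_i/K_i) = 7.14 / 4.271 = 1.672 m/day.
In each layer the seepage velocity is v_i = q/n_i, so the layer transit time is t_i = b_i·n_i / q:
  layer 1 (fine sand): t_1 = 6.42 × 0.21 / 1.672 = 0.8064 d
  layer 2 (medium sand): t_2 = 13.8 × 0.24 / 1.672 = 1.981 d
  layer 3 (coarse sand): t_3 = 8.83 × 0.27 / 1.672 = 1.426 d
Total t = Σ t_i = 4.214 days.

4.21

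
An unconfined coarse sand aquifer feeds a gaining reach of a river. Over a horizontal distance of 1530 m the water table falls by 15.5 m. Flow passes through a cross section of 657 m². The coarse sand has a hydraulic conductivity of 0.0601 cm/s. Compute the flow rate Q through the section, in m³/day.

346

Convert K: 0.0601 cm/s × 864 = 51.93 m/day.
Hydraulic gradient i = Δh / L = 15.5 / 1530 = 0.01013.
Darcy's law: Q = K · A · i = 51.93 × 657.0 × 0.01013 = 345.6 m³/day.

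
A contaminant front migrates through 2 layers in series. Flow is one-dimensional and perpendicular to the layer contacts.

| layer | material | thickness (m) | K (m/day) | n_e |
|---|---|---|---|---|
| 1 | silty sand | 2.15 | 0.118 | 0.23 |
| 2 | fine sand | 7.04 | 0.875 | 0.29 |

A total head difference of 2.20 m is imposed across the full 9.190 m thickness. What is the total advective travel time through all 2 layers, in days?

With flow normal to the layers, continuity requires the same specific discharge q through every layer.
Σ(b_i/K_i) = 2.15/0.118 + 7.04/0.875 = 26.27 d.
q = Δh / Σ(b_i/K_i) = 2.20 / 26.27 = 0.08376 m/day.
In each layer the seepage velocity is v_i = q/n_i, so the layer transit time is t_i = b_i·n_i / q:
  layer 1 (silty sand): t_1 = 2.15 × 0.23 / 0.08376 = 5.904 d
  layer 2 (fine sand): t_2 = 7.04 × 0.29 / 0.08376 = 24.37 d
Total t = Σ t_i = 30.28 days.

30.3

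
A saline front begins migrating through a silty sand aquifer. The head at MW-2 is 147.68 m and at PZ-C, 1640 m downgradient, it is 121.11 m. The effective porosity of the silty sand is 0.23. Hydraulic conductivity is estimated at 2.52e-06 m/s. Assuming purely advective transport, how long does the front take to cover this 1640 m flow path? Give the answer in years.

293

Convert K: 2.52e-06 m/s × 86400 = 0.2177 m/day.
Hydraulic gradient i = (147.68 − 121.11) / 1640 = 26.57 / 1640 = 0.01620.
Darcy flux q = K · i = 0.2177 × 0.01620 = 0.003527 m/day.
Seepage velocity v = q / n_e = 0.003527 / 0.23 = 0.01534 m/day.
Travel time t = L / v = 1640 / 0.01534 = 1.069e+05 days = 292.8 years.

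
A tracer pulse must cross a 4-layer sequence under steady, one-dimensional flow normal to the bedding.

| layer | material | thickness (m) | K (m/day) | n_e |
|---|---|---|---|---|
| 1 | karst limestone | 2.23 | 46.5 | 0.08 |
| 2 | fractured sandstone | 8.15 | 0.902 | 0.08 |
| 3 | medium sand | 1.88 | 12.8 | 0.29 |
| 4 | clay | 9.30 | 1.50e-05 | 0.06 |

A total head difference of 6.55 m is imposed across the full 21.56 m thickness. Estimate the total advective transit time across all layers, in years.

501

With flow normal to the layers, continuity requires the same specific discharge q through every layer.
Σ(b_i/K_i) = 2.23/46.5 + 8.15/0.902 + 1.88/12.8 + 9.30/1.50e-05 = 6.200e+05 d.
q = Δh / Σ(b_i/K_i) = 6.55 / 6.200e+05 = 1.056e-05 m/day.
In each layer the seepage velocity is v_i = q/n_i, so the layer transit time is t_i = b_i·n_i / q:
  layer 1 (karst limestone): t_1 = 2.23 × 0.08 / 1.056e-05 = 16887 d
  layer 2 (fractured sandstone): t_2 = 8.15 × 0.08 / 1.056e-05 = 61717 d
  layer 3 (medium sand): t_3 = 1.88 × 0.29 / 1.056e-05 = 51607 d
  layer 4 (clay): t_4 = 9.30 × 0.06 / 1.056e-05 = 52819 d
Total t = Σ t_i = 1.830e+05 days = 501.1 years.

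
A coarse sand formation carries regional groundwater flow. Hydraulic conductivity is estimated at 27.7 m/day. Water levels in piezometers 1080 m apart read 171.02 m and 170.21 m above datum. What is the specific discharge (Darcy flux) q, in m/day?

Hydraulic gradient i = (171.02 − 170.21) / 1080 = 0.81 / 1080 = 0.0007500.
Specific discharge q = K · i = 27.70 × 0.0007500 = 0.02077 m/day.

0.0208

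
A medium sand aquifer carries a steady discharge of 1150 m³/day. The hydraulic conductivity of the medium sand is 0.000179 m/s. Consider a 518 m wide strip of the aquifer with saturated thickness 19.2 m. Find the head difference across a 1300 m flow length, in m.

9.72

Convert K: 0.000179 m/s × 86400 = 15.47 m/day.
Cross-sectional area A = 518 × 19.2 = 9946 m².
From Q = K·A·i, i = Q / (K·A) = 1150 / (15.47 × 9946) = 0.007477.
Head loss Δh = i · L = 0.007477 × 1300 = 9.719 m.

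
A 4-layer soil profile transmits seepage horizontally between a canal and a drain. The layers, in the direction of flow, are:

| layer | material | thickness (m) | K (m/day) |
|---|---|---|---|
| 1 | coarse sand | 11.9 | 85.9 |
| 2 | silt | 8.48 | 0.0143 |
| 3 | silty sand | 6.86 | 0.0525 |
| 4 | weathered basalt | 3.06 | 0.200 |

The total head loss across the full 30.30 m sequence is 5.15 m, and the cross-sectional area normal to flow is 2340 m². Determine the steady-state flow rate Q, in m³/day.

16.3

Flow is perpendicular to layering, so the layers act in series and the equivalent K is the thickness-weighted harmonic mean.
Total thickness L = 11.9 + 8.48 + 6.86 + 3.06 = 30.30 m.
Σ(b_i/K_i) = 11.9/85.9 + 8.48/0.0143 + 6.86/0.0525 + 3.06/0.200 = 739.1 d.
K_eq = L / Σ(b_i/K_i) = 30.30 / 739.1 = 0.04100 m/day.
Q = K_eq · A · (Δh/L) = 0.04100 × 2340 × (5.15/30.30) = 16.30 m³/day.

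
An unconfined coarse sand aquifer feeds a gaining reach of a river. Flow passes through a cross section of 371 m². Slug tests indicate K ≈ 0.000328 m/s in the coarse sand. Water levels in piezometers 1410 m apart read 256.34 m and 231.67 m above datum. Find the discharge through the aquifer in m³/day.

Convert K: 0.000328 m/s × 86400 = 28.34 m/day.
Hydraulic gradient i = (256.34 − 231.67) / 1410 = 24.67 / 1410 = 0.01750.
Darcy's law: Q = K · A · i = 28.34 × 371.0 × 0.01750 = 184.0 m³/day.

184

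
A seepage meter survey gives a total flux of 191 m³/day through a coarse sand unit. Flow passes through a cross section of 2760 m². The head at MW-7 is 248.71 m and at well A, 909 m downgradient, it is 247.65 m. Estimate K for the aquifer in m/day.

59.3

Hydraulic gradient i = (248.71 − 247.65) / 909 = 1.06 / 909 = 0.001166.
From Q = K·A·i, K = Q / (A·i) = 191 / (2760 × 0.001166) = 59.34 m/day.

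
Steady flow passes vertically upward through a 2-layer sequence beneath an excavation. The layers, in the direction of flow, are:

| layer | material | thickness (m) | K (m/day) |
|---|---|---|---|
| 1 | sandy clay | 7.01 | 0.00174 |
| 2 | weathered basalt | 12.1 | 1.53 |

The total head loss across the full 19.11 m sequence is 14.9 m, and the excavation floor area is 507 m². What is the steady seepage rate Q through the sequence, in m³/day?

Flow is perpendicular to layering, so the layers act in series and the equivalent K is the thickness-weighted harmonic mean.
Total thickness L = 7.01 + 12.1 = 19.11 m.
Σ(b_i/K_i) = 7.01/0.00174 + 12.1/1.53 = 4037 d.
K_eq = L / Σ(b_i/K_i) = 19.11 / 4037 = 0.004734 m/day.
Q = K_eq · A · (Δh/L) = 0.004734 × 507 × (14.9/19.11) = 1.871 m³/day.

1.87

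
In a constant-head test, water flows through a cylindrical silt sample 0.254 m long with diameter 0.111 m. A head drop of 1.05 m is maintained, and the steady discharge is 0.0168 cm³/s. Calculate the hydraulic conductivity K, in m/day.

0.0363

Cross-sectional area A = π·(d/2)² = π × (0.111/2)² = 0.009677 m².
Convert discharge: 0.0168 cm³/s = 1.680e-08 m³/s.
Darcy's law rearranged: K = Q·L / (A·Δh) = 1.680e-08 × 0.254 / (0.009677 × 1.05) = 4.200e-07 m/s = 0.03629 m/day.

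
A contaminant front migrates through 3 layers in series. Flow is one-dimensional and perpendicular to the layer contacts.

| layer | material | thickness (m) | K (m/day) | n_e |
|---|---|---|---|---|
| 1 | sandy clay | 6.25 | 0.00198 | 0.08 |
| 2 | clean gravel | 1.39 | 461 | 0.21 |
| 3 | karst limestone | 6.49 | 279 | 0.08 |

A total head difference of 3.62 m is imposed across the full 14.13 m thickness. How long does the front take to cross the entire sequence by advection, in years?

With flow normal to the layers, continuity requires the same specific discharge q through every layer.
Σ(b_i/K_i) = 6.25/0.00198 + 1.39/461 + 6.49/279 = 3157 d.
q = Δh / Σ(b_i/K_i) = 3.62 / 3157 = 0.001147 m/day.
In each layer the seepage velocity is v_i = q/n_i, so the layer transit time is t_i = b_i·n_i / q:
  layer 1 (sandy clay): t_1 = 6.25 × 0.08 / 0.001147 = 436.0 d
  layer 2 (clean gravel): t_2 = 1.39 × 0.21 / 0.001147 = 254.5 d
  layer 3 (karst limestone): t_3 = 6.49 × 0.08 / 0.001147 = 452.7 d
Total t = Σ t_i = 1143 days = 3.130 years.

3.13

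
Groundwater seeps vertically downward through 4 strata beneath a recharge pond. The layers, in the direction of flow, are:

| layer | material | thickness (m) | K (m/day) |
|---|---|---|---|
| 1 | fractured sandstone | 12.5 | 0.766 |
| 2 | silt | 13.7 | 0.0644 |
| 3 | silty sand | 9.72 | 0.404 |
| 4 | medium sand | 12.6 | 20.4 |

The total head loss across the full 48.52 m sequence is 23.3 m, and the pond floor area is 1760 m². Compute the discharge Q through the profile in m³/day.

162

Flow is perpendicular to layering, so the layers act in series and the equivalent K is the thickness-weighted harmonic mean.
Total thickness L = 12.5 + 13.7 + 9.72 + 12.6 = 48.52 m.
Σ(b_i/K_i) = 12.5/0.766 + 13.7/0.0644 + 9.72/0.404 + 12.6/20.4 = 253.7 d.
K_eq = L / Σ(b_i/K_i) = 48.52 / 253.7 = 0.1912 m/day.
Q = K_eq · A · (Δh/L) = 0.1912 × 1760 × (23.3/48.52) = 161.6 m³/day.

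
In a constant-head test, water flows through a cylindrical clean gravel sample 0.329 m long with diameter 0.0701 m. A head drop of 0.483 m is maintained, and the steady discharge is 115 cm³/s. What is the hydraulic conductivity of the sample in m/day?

1750

Cross-sectional area A = π·(d/2)² = π × (0.0701/2)² = 0.003859 m².
Convert discharge: 115 cm³/s = 0.0001150 m³/s.
Darcy's law rearranged: K = Q·L / (A·Δh) = 0.0001150 × 0.329 / (0.003859 × 0.483) = 0.02030 m/s = 1754 m/day.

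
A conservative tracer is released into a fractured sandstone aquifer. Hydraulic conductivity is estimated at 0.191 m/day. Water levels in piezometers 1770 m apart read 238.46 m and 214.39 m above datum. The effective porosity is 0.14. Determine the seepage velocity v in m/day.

0.0186

Hydraulic gradient i = (238.46 − 214.39) / 1770 = 24.07 / 1770 = 0.01360.
Darcy flux q = K · i = 0.1910 × 0.01360 = 0.002597 m/day.
Seepage velocity v = q / n_e = 0.002597 / 0.14 = 0.01855 m/day.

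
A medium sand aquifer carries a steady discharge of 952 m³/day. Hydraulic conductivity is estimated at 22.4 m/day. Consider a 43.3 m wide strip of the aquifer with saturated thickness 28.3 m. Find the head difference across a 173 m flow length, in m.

Cross-sectional area A = 43.3 × 28.3 = 1225 m².
From Q = K·A·i, i = Q / (K·A) = 952 / (22.40 × 1225) = 0.03468.
Head loss Δh = i · L = 0.03468 × 173 = 6.000 m.

6.00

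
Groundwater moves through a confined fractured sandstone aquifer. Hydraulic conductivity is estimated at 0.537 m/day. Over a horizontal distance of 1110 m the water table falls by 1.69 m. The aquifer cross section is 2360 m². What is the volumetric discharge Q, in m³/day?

Hydraulic gradient i = Δh / L = 1.69 / 1110 = 0.001523.
Darcy's law: Q = K · A · i = 0.5370 × 2360 × 0.001523 = 1.930 m³/day.

1.93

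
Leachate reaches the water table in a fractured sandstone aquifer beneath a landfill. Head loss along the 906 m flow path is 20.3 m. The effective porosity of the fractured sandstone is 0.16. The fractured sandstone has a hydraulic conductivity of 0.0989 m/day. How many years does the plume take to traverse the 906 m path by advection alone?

179

Hydraulic gradient i = Δh / L = 20.3 / 906 = 0.02241.
Darcy flux q = K · i = 0.09890 × 0.02241 = 0.002216 m/day.
Seepage velocity v = q / n_e = 0.002216 / 0.16 = 0.01385 m/day.
Travel time t = L / v = 906 / 0.01385 = 65416 days = 179.1 years.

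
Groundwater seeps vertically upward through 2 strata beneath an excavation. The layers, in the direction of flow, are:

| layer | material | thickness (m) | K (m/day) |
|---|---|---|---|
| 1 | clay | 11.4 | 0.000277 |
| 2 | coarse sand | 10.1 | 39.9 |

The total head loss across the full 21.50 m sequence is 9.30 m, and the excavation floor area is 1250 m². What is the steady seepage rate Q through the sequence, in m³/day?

Flow is perpendicular to layering, so the layers act in series and the equivalent K is the thickness-weighted harmonic mean.
Total thickness L = 11.4 + 10.1 = 21.50 m.
Σ(b_i/K_i) = 11.4/0.000277 + 10.1/39.9 = 41155 d.
K_eq = L / Σ(b_i/K_i) = 21.50 / 41155 = 0.0005224 m/day.
Q = K_eq · A · (Δh/L) = 0.0005224 × 1250 × (9.30/21.50) = 0.2825 m³/day.

0.282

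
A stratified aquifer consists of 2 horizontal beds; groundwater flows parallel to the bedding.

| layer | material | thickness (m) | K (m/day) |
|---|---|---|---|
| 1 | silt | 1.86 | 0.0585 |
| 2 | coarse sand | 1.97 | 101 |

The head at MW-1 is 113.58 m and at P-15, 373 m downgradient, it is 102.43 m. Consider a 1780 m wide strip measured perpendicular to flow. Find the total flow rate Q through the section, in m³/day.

10600

Flow is parallel to layering, so each bed carries its own Darcy discharge and the transmissivities add.
Σ(K_i·b_i) = 0.0585×1.86 + 101×1.97 = 199.1 m²/day.
Hydraulic gradient i = (113.58 − 102.43) / 373 = 11.15 / 373 = 0.02989.
Q = Σ(K_i·b_i) · W · i = 199.1 × 1780 × 0.02989 = 10593 m³/day.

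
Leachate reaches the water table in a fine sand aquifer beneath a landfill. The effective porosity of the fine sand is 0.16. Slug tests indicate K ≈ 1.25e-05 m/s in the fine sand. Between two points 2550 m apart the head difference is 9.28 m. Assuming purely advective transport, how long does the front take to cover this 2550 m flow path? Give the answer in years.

284

Convert K: 1.25e-05 m/s × 86400 = 1.080 m/day.
Hydraulic gradient i = Δh / L = 9.28 / 2550 = 0.003639.
Darcy flux q = K · i = 1.080 × 0.003639 = 0.003930 m/day.
Seepage velocity v = q / n_e = 0.003930 / 0.16 = 0.02456 m/day.
Travel time t = L / v = 2550 / 0.02456 = 1.038e+05 days = 284.2 years.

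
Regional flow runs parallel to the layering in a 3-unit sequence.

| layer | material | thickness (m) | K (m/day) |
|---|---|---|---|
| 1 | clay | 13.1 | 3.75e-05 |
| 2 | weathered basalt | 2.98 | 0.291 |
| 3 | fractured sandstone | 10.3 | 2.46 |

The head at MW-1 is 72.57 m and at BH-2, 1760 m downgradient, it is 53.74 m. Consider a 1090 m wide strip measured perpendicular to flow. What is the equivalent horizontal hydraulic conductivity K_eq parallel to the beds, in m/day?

Flow is parallel to layering, so each bed carries its own Darcy discharge and the transmissivities add.
Σ(K_i·b_i) = 3.75e-05×13.1 + 0.291×2.98 + 2.46×10.3 = 26.21 m²/day.
Total thickness b = 26.38 m, so K_eq = Σ(K_i·b_i)/b = 0.9934 m/day.

0.993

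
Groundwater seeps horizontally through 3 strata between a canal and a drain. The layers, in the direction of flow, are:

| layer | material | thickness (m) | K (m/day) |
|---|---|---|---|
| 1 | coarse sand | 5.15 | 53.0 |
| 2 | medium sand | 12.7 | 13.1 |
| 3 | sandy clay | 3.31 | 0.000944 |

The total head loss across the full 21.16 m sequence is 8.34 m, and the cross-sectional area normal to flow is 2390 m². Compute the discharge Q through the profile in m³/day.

Flow is perpendicular to layering, so the layers act in series and the equivalent K is the thickness-weighted harmonic mean.
Total thickness L = 5.15 + 12.7 + 3.31 = 21.16 m.
Σ(b_i/K_i) = 5.15/53.0 + 12.7/13.1 + 3.31/0.000944 = 3507 d.
K_eq = L / Σ(b_i/K_i) = 21.16 / 3507 = 0.006033 m/day.
Q = K_eq · A · (Δh/L) = 0.006033 × 2390 × (8.34/21.16) = 5.683 m³/day.

5.68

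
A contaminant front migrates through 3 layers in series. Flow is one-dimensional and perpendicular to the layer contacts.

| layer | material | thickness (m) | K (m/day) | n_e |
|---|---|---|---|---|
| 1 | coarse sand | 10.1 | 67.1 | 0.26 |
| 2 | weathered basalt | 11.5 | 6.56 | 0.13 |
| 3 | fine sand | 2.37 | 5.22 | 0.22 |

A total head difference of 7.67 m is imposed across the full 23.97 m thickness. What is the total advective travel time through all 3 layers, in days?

With flow normal to the layers, continuity requires the same specific discharge q through every layer.
Σ(b_i/K_i) = 10.1/67.1 + 11.5/6.56 + 2.37/5.22 = 2.358 d.
q = Δh / Σ(b_i/K_i) = 7.67 / 2.358 = 3.253 m/day.
In each layer the seepage velocity is v_i = q/n_i, so the layer transit time is t_i = b_i·n_i / q:
  layer 1 (coarse sand): t_1 = 10.1 × 0.26 / 3.253 = 0.8072 d
  layer 2 (weathered basalt): t_2 = 11.5 × 0.13 / 3.253 = 0.4595 d
  layer 3 (fine sand): t_3 = 2.37 × 0.22 / 3.253 = 0.1603 d
Total t = Σ t_i = 1.427 days.

1.43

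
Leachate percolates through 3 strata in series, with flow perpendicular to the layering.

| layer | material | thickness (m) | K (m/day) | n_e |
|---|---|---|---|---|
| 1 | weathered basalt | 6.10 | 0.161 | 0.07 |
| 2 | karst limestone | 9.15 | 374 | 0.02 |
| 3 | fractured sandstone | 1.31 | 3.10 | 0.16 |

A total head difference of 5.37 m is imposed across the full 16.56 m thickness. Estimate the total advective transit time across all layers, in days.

With flow normal to the layers, continuity requires the same specific discharge q through every layer.
Σ(b_i/K_i) = 6.10/0.161 + 9.15/374 + 1.31/3.10 = 38.34 d.
q = Δh / Σ(b_i/K_i) = 5.37 / 38.34 = 0.1401 m/day.
In each layer the seepage velocity is v_i = q/n_i, so the layer transit time is t_i = b_i·n_i / q:
  layer 1 (weathered basalt): t_1 = 6.10 × 0.07 / 0.1401 = 3.048 d
  layer 2 (karst limestone): t_2 = 9.15 × 0.02 / 0.1401 = 1.306 d
  layer 3 (fractured sandstone): t_3 = 1.31 × 0.16 / 0.1401 = 1.496 d
Total t = Σ t_i = 5.851 days.

5.85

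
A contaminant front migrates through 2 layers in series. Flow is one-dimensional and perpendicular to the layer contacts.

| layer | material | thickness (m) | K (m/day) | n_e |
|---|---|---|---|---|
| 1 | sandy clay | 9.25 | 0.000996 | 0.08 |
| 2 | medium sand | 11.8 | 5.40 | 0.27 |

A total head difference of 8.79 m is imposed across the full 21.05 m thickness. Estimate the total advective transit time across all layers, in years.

11.4

With flow normal to the layers, continuity requires the same specific discharge q through every layer.
Σ(b_i/K_i) = 9.25/0.000996 + 11.8/5.40 = 9289 d.
q = Δh / Σ(b_i/K_i) = 8.79 / 9289 = 0.0009462 m/day.
In each layer the seepage velocity is v_i = q/n_i, so the layer transit time is t_i = b_i·n_i / q:
  layer 1 (sandy clay): t_1 = 9.25 × 0.08 / 0.0009462 = 782.0 d
  layer 2 (medium sand): t_2 = 11.8 × 0.27 / 0.0009462 = 3367 d
Total t = Σ t_i = 4149 days = 11.36 years.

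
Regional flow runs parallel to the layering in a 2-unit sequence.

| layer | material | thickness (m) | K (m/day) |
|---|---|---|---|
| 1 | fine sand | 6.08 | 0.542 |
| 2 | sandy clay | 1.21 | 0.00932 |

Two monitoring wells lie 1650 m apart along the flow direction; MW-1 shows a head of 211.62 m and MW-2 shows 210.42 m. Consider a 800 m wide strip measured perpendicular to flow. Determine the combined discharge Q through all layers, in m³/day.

1.92

Flow is parallel to layering, so each bed carries its own Darcy discharge and the transmissivities add.
Σ(K_i·b_i) = 0.542×6.08 + 0.00932×1.21 = 3.307 m²/day.
Hydraulic gradient i = (211.62 − 210.42) / 1650 = 1.2 / 1650 = 0.0007273.
Q = Σ(K_i·b_i) · W · i = 3.307 × 800 × 0.0007273 = 1.924 m³/day.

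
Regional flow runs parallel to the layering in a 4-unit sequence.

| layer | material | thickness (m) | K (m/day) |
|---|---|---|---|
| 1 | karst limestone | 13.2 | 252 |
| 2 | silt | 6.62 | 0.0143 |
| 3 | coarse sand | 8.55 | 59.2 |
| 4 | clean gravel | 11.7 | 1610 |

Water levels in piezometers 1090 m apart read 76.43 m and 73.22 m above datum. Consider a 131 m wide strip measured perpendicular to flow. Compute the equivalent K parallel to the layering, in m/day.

Flow is parallel to layering, so each bed carries its own Darcy discharge and the transmissivities add.
Σ(K_i·b_i) = 252×13.2 + 0.0143×6.62 + 59.2×8.55 + 1610×11.7 = 22670 m²/day.
Total thickness b = 40.07 m, so K_eq = Σ(K_i·b_i)/b = 565.8 m/day.

566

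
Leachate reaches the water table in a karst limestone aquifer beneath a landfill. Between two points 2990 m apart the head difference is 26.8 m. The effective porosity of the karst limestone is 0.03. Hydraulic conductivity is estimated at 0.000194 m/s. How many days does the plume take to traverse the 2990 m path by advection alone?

597

Convert K: 0.000194 m/s × 86400 = 16.76 m/day.
Hydraulic gradient i = Δh / L = 26.8 / 2990 = 0.008963.
Darcy flux q = K · i = 16.76 × 0.008963 = 0.1502 m/day.
Seepage velocity v = q / n_e = 0.1502 / 0.03 = 5.008 m/day.
Travel time t = L / v = 2990 / 5.008 = 597.1 days.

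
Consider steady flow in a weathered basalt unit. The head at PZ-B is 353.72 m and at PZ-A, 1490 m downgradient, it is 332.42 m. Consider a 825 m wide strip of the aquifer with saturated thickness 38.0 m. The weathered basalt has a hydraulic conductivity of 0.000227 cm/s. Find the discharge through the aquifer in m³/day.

Convert K: 0.000227 cm/s × 864 = 0.1961 m/day.
Cross-sectional area A = 825 × 38.0 = 31350 m².
Hydraulic gradient i = (353.72 − 332.42) / 1490 = 21.3 / 1490 = 0.01430.
Darcy's law: Q = K · A · i = 0.1961 × 31350 × 0.01430 = 87.90 m³/day.

87.9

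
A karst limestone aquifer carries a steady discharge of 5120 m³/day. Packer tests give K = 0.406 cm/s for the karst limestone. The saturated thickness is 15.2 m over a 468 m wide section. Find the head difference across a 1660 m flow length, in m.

3.41

Convert K: 0.406 cm/s × 864 = 350.8 m/day.
Cross-sectional area A = 468 × 15.2 = 7114 m².
From Q = K·A·i, i = Q / (K·A) = 5120 / (350.8 × 7114) = 0.002052.
Head loss Δh = i · L = 0.002052 × 1660 = 3.406 m.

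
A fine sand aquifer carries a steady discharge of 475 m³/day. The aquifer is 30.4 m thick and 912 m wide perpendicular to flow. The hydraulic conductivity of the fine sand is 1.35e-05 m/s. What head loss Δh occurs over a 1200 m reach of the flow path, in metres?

Convert K: 1.35e-05 m/s × 86400 = 1.166 m/day.
Cross-sectional area A = 912 × 30.4 = 27725 m².
From Q = K·A·i, i = Q / (K·A) = 475 / (1.166 × 27725) = 0.01469.
Head loss Δh = i · L = 0.01469 × 1200 = 17.63 m.

17.6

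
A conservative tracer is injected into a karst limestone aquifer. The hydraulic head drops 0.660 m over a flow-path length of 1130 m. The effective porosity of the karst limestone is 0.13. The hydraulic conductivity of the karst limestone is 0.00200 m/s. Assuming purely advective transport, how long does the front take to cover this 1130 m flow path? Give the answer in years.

3.98

Convert K: 0.00200 m/s × 86400 = 172.8 m/day.
Hydraulic gradient i = Δh / L = 0.660 / 1130 = 0.0005841.
Darcy flux q = K · i = 172.8 × 0.0005841 = 0.1009 m/day.
Seepage velocity v = q / n_e = 0.1009 / 0.13 = 0.7764 m/day.
Travel time t = L / v = 1130 / 0.7764 = 1456 days = 3.985 years.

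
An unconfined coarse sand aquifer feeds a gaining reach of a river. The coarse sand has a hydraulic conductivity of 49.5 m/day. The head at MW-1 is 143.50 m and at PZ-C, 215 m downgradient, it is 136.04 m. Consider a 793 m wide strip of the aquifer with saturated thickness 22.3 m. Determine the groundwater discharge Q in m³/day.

30400

Cross-sectional area A = 793 × 22.3 = 17684 m².
Hydraulic gradient i = (143.50 − 136.04) / 215 = 7.46 / 215 = 0.03470.
Darcy's law: Q = K · A · i = 49.50 × 17684 × 0.03470 = 30373 m³/day.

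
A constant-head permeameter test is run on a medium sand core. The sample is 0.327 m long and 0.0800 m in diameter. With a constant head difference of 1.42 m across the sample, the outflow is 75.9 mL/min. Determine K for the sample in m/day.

Cross-sectional area A = π·(d/2)² = π × (0.0800/2)² = 0.005027 m².
Convert discharge: 75.9 mL/min = 1.265e-06 m³/s.
Darcy's law rearranged: K = Q·L / (A·Δh) = 1.265e-06 × 0.327 / (0.005027 × 1.42) = 5.795e-05 m/s = 5.007 m/day.

5.01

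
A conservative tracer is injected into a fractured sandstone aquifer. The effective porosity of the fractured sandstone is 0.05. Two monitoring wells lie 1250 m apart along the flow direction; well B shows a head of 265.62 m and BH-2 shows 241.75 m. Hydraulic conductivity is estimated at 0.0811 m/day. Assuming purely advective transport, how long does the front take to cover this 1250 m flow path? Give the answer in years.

Hydraulic gradient i = (265.62 − 241.75) / 1250 = 23.87 / 1250 = 0.01910.
Darcy flux q = K · i = 0.08110 × 0.01910 = 0.001549 m/day.
Seepage velocity v = q / n_e = 0.001549 / 0.05 = 0.03097 m/day.
Travel time t = L / v = 1250 / 0.03097 = 40357 days = 110.5 years.

110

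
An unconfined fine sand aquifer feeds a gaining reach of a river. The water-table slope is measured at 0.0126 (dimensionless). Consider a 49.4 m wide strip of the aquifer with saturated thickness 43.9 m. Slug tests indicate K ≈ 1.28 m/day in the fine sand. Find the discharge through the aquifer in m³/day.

Cross-sectional area A = 49.4 × 43.9 = 2169 m².
Hydraulic gradient i = 0.0126.
Darcy's law: Q = K · A · i = 1.280 × 2169 × 0.01260 = 34.98 m³/day.

35.0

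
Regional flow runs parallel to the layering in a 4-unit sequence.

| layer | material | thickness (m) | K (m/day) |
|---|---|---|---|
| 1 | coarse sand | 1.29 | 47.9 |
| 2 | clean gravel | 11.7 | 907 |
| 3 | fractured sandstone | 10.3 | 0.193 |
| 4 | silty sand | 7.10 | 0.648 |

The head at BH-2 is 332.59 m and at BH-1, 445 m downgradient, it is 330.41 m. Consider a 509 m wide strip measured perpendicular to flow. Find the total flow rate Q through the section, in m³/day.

26600

Flow is parallel to layering, so each bed carries its own Darcy discharge and the transmissivities add.
Σ(K_i·b_i) = 47.9×1.29 + 907×11.7 + 0.193×10.3 + 0.648×7.10 = 10680 m²/day.
Hydraulic gradient i = (332.59 − 330.41) / 445 = 2.18 / 445 = 0.004899.
Q = Σ(K_i·b_i) · W · i = 10680 × 509 × 0.004899 = 26632 m³/day.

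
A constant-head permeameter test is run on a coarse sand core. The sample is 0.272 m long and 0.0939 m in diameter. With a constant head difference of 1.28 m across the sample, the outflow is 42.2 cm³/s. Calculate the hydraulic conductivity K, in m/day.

112

Cross-sectional area A = π·(d/2)² = π × (0.0939/2)² = 0.006925 m².
Convert discharge: 42.2 cm³/s = 4.220e-05 m³/s.
Darcy's law rearranged: K = Q·L / (A·Δh) = 4.220e-05 × 0.272 / (0.006925 × 1.28) = 0.001295 m/s = 111.9 m/day.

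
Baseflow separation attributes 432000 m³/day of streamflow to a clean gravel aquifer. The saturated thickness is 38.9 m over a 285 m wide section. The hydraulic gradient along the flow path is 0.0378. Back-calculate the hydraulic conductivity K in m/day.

Cross-sectional area A = 285 × 38.9 = 11086 m².
Hydraulic gradient i = 0.0378.
From Q = K·A·i, K = Q / (A·i) = 432000 / (11086 × 0.03780) = 1031 m/day.

1030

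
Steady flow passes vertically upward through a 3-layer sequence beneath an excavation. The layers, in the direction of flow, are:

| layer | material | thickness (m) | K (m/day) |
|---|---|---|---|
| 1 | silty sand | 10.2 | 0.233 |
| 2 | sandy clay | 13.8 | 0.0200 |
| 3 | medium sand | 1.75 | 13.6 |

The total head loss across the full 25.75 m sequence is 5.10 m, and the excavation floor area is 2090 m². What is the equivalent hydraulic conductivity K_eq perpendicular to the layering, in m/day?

Flow is perpendicular to layering, so the layers act in series and the equivalent K is the thickness-weighted harmonic mean.
Total thickness L = 10.2 + 13.8 + 1.75 = 25.75 m.
Σ(b_i/K_i) = 10.2/0.233 + 13.8/0.0200 + 1.75/13.6 = 733.9 d.
K_eq = L / Σ(b_i/K_i) = 25.75 / 733.9 = 0.03509 m/day.

0.0351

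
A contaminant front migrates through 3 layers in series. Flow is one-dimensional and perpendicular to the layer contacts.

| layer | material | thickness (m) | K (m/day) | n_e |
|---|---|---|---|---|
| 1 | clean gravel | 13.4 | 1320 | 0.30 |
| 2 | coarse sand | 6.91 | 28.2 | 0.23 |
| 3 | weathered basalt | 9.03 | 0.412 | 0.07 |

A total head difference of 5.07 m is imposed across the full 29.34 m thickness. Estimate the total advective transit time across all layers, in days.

With flow normal to the layers, continuity requires the same specific discharge q through every layer.
Σ(b_i/K_i) = 13.4/1320 + 6.91/28.2 + 9.03/0.412 = 22.17 d.
q = Δh / Σ(b_i/K_i) = 5.07 / 22.17 = 0.2287 m/day.
In each layer the seepage velocity is v_i = q/n_i, so the layer transit time is t_i = b_i·n_i / q:
  layer 1 (clean gravel): t_1 = 13.4 × 0.30 / 0.2287 = 17.58 d
  layer 2 (coarse sand): t_2 = 6.91 × 0.23 / 0.2287 = 6.950 d
  layer 3 (weathered basalt): t_3 = 9.03 × 0.07 / 0.2287 = 2.764 d
Total t = Σ t_i = 27.30 days.

27.3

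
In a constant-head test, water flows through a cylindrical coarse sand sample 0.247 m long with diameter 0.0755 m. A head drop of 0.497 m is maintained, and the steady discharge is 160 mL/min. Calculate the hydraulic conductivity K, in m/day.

Cross-sectional area A = π·(d/2)² = π × (0.0755/2)² = 0.004477 m².
Convert discharge: 160 mL/min = 2.667e-06 m³/s.
Darcy's law rearranged: K = Q·L / (A·Δh) = 2.667e-06 × 0.247 / (0.004477 × 0.497) = 0.0002960 m/s = 25.58 m/day.

25.6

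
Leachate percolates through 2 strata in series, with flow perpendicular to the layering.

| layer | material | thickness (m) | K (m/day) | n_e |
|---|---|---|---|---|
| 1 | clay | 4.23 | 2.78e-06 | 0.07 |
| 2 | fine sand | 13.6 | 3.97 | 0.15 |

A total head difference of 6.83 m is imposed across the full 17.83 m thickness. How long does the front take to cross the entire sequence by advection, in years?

With flow normal to the layers, continuity requires the same specific discharge q through every layer.
Σ(b_i/K_i) = 4.23/2.78e-06 + 13.6/3.97 = 1.522e+06 d.
q = Δh / Σ(b_i/K_i) = 6.83 / 1.522e+06 = 4.489e-06 m/day.
In each layer the seepage velocity is v_i = q/n_i, so the layer transit time is t_i = b_i·n_i / q:
  layer 1 (clay): t_1 = 4.23 × 0.07 / 4.489e-06 = 65965 d
  layer 2 (fine sand): t_2 = 13.6 × 0.15 / 4.489e-06 = 4.545e+05 d
Total t = Σ t_i = 5.204e+05 days = 1425 years.

1420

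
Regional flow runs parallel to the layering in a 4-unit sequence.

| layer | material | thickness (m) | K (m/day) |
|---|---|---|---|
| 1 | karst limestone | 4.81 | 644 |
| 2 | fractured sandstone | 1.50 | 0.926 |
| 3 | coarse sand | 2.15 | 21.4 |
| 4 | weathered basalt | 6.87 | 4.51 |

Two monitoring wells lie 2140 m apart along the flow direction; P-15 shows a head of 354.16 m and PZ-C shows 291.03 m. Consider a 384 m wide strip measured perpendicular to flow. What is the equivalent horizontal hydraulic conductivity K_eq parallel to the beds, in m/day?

Flow is parallel to layering, so each bed carries its own Darcy discharge and the transmissivities add.
Σ(K_i·b_i) = 644×4.81 + 0.926×1.50 + 21.4×2.15 + 4.51×6.87 = 3176 m²/day.
Total thickness b = 15.33 m, so K_eq = Σ(K_i·b_i)/b = 207.2 m/day.

207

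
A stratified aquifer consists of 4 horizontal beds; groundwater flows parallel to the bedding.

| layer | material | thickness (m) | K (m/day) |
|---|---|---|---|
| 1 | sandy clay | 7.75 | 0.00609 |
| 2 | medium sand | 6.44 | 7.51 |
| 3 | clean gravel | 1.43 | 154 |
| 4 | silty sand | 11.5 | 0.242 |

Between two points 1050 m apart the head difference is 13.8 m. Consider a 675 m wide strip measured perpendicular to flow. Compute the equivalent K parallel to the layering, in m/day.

Flow is parallel to layering, so each bed carries its own Darcy discharge and the transmissivities add.
Σ(K_i·b_i) = 0.00609×7.75 + 7.51×6.44 + 154×1.43 + 0.242×11.5 = 271.4 m²/day.
Total thickness b = 27.12 m, so K_eq = Σ(K_i·b_i)/b = 10.01 m/day.

10.0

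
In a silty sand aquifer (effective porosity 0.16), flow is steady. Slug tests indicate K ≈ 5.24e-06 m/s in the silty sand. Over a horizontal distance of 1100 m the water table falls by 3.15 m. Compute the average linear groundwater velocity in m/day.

0.00810

Convert K: 5.24e-06 m/s × 86400 = 0.4527 m/day.
Hydraulic gradient i = Δh / L = 3.15 / 1100 = 0.002864.
Darcy flux q = K · i = 0.4527 × 0.002864 = 0.001296 m/day.
Seepage velocity v = q / n_e = 0.001296 / 0.16 = 0.008103 m/day.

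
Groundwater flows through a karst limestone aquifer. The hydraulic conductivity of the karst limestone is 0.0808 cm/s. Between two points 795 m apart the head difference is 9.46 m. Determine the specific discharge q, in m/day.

0.831

Convert K: 0.0808 cm/s × 864 = 69.81 m/day.
Hydraulic gradient i = Δh / L = 9.46 / 795 = 0.01190.
Specific discharge q = K · i = 69.81 × 0.01190 = 0.8307 m/day.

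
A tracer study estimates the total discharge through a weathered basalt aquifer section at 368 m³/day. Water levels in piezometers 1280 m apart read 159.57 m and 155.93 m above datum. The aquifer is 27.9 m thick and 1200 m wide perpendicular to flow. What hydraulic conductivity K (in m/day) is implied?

Cross-sectional area A = 1200 × 27.9 = 33480 m².
Hydraulic gradient i = (159.57 − 155.93) / 1280 = 3.64 / 1280 = 0.002844.
From Q = K·A·i, K = Q / (A·i) = 368 / (33480 × 0.002844) = 3.865 m/day.

3.87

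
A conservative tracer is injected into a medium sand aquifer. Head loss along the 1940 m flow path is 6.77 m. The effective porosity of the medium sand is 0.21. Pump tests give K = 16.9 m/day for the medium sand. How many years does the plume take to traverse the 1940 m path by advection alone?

18.9

Hydraulic gradient i = Δh / L = 6.77 / 1940 = 0.003490.
Darcy flux q = K · i = 16.90 × 0.003490 = 0.05898 m/day.
Seepage velocity v = q / n_e = 0.05898 / 0.21 = 0.2808 m/day.
Travel time t = L / v = 1940 / 0.2808 = 6908 days = 18.91 years.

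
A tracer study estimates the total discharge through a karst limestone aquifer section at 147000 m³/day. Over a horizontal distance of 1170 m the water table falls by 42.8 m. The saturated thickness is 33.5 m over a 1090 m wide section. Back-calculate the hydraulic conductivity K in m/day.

110

Cross-sectional area A = 1090 × 33.5 = 36515 m².
Hydraulic gradient i = Δh / L = 42.8 / 1170 = 0.03658.
From Q = K·A·i, K = Q / (A·i) = 147000 / (36515 × 0.03658) = 110.0 m/day.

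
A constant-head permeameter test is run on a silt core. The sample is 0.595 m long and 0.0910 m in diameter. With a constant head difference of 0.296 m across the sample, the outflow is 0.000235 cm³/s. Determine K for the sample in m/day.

0.00628

Cross-sectional area A = π·(d/2)² = π × (0.0910/2)² = 0.006504 m².
Convert discharge: 0.000235 cm³/s = 2.350e-10 m³/s.
Darcy's law rearranged: K = Q·L / (A·Δh) = 2.350e-10 × 0.595 / (0.006504 × 0.296) = 7.263e-08 m/s = 0.006275 m/day.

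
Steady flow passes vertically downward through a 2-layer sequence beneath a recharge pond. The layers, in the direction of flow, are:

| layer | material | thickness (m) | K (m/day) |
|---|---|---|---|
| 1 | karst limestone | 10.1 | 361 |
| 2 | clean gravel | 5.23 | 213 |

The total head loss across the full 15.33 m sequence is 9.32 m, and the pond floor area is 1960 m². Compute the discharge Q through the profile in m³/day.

348000

Flow is perpendicular to layering, so the layers act in series and the equivalent K is the thickness-weighted harmonic mean.
Total thickness L = 10.1 + 5.23 = 15.33 m.
Σ(b_i/K_i) = 10.1/361 + 5.23/213 = 0.05253 d.
K_eq = L / Σ(b_i/K_i) = 15.33 / 0.05253 = 291.8 m/day.
Q = K_eq · A · (Δh/L) = 291.8 × 1960 × (9.32/15.33) = 3.477e+05 m³/day.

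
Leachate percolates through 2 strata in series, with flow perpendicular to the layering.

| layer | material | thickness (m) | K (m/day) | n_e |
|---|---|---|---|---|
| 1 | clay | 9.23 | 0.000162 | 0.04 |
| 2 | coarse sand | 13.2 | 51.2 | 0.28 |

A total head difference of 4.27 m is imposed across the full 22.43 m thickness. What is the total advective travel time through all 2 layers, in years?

With flow normal to the layers, continuity requires the same specific discharge q through every layer.
Σ(b_i/K_i) = 9.23/0.000162 + 13.2/51.2 = 56976 d.
q = Δh / Σ(b_i/K_i) = 4.27 / 56976 = 7.494e-05 m/day.
In each layer the seepage velocity is v_i = q/n_i, so the layer transit time is t_i = b_i·n_i / q:
  layer 1 (clay): t_1 = 9.23 × 0.04 / 7.494e-05 = 4926 d
  layer 2 (coarse sand): t_2 = 13.2 × 0.28 / 7.494e-05 = 49317 d
Total t = Σ t_i = 54243 days = 148.5 years.

149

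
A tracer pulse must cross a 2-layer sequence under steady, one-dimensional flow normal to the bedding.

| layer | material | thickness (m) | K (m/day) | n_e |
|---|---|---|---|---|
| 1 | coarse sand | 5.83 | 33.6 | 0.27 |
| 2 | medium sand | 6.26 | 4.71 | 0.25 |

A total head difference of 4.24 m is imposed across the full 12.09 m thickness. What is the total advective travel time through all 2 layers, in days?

1.11

With flow normal to the layers, continuity requires the same specific discharge q through every layer.
Σ(b_i/K_i) = 5.83/33.6 + 6.26/4.71 = 1.503 d.
q = Δh / Σ(b_i/K_i) = 4.24 / 1.503 = 2.822 m/day.
In each layer the seepage velocity is v_i = q/n_i, so the layer transit time is t_i = b_i·n_i / q:
  layer 1 (coarse sand): t_1 = 5.83 × 0.27 / 2.822 = 0.5578 d
  layer 2 (medium sand): t_2 = 6.26 × 0.25 / 2.822 = 0.5546 d
Total t = Σ t_i = 1.112 days.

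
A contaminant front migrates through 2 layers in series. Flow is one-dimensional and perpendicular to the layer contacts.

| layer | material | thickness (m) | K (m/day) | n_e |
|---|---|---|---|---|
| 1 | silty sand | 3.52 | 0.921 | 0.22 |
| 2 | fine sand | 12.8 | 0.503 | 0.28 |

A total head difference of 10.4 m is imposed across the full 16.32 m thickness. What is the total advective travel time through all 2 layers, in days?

12.3

With flow normal to the layers, continuity requires the same specific discharge q through every layer.
Σ(b_i/K_i) = 3.52/0.921 + 12.8/0.503 = 29.27 d.
q = Δh / Σ(b_i/K_i) = 10.4 / 29.27 = 0.3553 m/day.
In each layer the seepage velocity is v_i = q/n_i, so the layer transit time is t_i = b_i·n_i / q:
  layer 1 (silty sand): t_1 = 3.52 × 0.22 / 0.3553 = 2.179 d
  layer 2 (fine sand): t_2 = 12.8 × 0.28 / 0.3553 = 10.09 d
Total t = Σ t_i = 12.27 days.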